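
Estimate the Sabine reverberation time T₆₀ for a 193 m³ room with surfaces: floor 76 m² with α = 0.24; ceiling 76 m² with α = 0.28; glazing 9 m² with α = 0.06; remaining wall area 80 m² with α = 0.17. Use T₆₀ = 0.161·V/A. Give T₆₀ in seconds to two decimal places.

A = Σ Sᵢαᵢ = 76·0.24 + 76·0.28 + 9·0.06 + 80·0.17 = 53.66 m².
T₆₀ = 0.161 × 193 / 53.66 = 0.579 s.

0.58 s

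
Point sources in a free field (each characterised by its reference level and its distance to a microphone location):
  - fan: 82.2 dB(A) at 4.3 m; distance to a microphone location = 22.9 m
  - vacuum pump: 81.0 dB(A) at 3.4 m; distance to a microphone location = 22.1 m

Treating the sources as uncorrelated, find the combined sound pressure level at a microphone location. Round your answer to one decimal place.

First find each source's level at the receiver (point-source: −20·log₁₀(r/r_ref)), then combine on an intensity basis.
fan: 82.2 − 20·log₁₀(22.9/4.3) = 82.2 − 14.53 = 67.67 dB(A).
vacuum pump: 81.0 − 20·log₁₀(22.1/3.4) = 81.0 − 16.26 = 64.74 dB(A).
Σ 10^(L/10) = 8.831e+06 → L_total = 10·log₁₀(8.831e+06) = 69.46 dB(A).

69.5 dB(A)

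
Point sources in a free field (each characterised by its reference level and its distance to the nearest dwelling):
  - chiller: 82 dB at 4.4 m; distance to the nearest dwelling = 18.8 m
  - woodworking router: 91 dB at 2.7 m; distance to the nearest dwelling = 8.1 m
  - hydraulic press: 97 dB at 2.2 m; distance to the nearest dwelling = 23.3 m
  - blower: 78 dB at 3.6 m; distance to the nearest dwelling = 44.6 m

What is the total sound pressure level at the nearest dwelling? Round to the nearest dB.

83 dB

First find each source's level at the receiver (point-source: −20·log₁₀(r/r_ref)), then combine on an intensity basis.
chiller: 82 − 20·log₁₀(18.8/4.4) = 82 − 12.61 = 69.39 dB.
woodworking router: 91 − 20·log₁₀(8.1/2.7) = 91 − 9.54 = 81.46 dB.
hydraulic press: 97 − 20·log₁₀(23.3/2.2) = 97 − 20.50 = 76.50 dB.
blower: 78 − 20·log₁₀(44.6/3.6) = 78 − 21.86 = 56.14 dB.
Σ 10^(L/10) = 1.937e+08 → L_total = 10·log₁₀(1.937e+08) = 82.87 dB.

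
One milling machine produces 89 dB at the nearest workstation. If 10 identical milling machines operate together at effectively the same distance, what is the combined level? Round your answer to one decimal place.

99.0 dB

L_total = L₁ + 10·log₁₀ N for N identical incoherent sources.
L_total = 89 + 10·log₁₀(10) = 89 + 10.000 = 99.00 dB.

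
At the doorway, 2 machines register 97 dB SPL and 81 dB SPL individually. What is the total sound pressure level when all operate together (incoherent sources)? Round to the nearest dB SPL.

Incoherent sources combine by intensity addition: L_total = 10·log₁₀(Σ 10^(L_i/10)).
Σ 10^(L/10) = 10^(97/10) + 10^(81/10) = 5.138e+09.
L_total = 10·log₁₀(5.138e+09) = 97.11 dB SPL.

97 dB SPL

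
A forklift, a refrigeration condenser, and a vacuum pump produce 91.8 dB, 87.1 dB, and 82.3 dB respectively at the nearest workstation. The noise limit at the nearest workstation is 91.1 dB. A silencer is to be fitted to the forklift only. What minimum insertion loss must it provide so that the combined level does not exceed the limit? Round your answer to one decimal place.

The untreated sources together contribute 10^(87.1/10) + 10^(82.3/10) = 6.827e+08, i.e. 88.34 dB.
The limit corresponds to 10^(91.1/10) = 1.288e+09; subtracting the fixed part leaves 6.056e+08 for the forklift, i.e. 87.82 dB.
So the forklift must be reduced from 91.8 to 87.82 dB: IL = 3.98 dB.

4.0 dB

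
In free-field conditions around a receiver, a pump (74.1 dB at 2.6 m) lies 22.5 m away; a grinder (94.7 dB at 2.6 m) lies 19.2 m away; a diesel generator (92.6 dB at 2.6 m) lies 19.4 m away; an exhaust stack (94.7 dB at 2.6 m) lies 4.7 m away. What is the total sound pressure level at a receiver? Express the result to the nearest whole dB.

Propagate each source to the receiver with L = L_ref − 20·log₁₀(r/r_ref), then add intensities.
pump: 74.1 − 20·log₁₀(22.5/2.6) = 74.1 − 18.74 = 55.36 dB.
grinder: 94.7 − 20·log₁₀(19.2/2.6) = 94.7 − 17.37 = 77.33 dB.
diesel generator: 92.6 − 20·log₁₀(19.4/2.6) = 92.6 − 17.46 = 75.14 dB.
exhaust stack: 94.7 − 20·log₁₀(4.7/2.6) = 94.7 − 5.14 = 89.56 dB.
Σ 10^(L/10) = 9.903e+08 → L_total = 10·log₁₀(9.903e+08) = 89.96 dB.

90 dB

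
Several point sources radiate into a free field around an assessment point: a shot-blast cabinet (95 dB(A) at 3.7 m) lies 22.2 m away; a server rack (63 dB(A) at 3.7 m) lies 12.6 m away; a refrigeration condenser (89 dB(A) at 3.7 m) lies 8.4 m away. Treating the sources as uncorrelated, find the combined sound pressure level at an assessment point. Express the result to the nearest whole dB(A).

Propagate each source to the receiver with L = L_ref − 20·log₁₀(r/r_ref), then add intensities.
shot-blast cabinet: 95 − 20·log₁₀(22.2/3.7) = 95 − 15.56 = 79.44 dB(A).
server rack: 63 − 20·log₁₀(12.6/3.7) = 63 − 10.64 = 52.36 dB(A).
refrigeration condenser: 89 − 20·log₁₀(8.4/3.7) = 89 − 7.12 = 81.88 dB(A).
Σ 10^(L/10) = 2.421e+08 → L_total = 10·log₁₀(2.421e+08) = 83.84 dB(A).

84 dB(A)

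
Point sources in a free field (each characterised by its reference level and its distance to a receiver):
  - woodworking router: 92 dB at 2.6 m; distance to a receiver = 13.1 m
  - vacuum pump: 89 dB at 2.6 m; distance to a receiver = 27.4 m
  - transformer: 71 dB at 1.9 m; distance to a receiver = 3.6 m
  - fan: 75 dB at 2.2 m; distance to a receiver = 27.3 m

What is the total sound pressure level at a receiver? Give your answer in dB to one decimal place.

Propagate each source to the receiver with L = L_ref − 20·log₁₀(r/r_ref), then add intensities.
woodworking router: 92 − 20·log₁₀(13.1/2.6) = 92 − 14.05 = 77.95 dB.
vacuum pump: 89 − 20·log₁₀(27.4/2.6) = 89 − 20.46 = 68.54 dB.
transformer: 71 − 20·log₁₀(3.6/1.9) = 71 − 5.55 = 65.45 dB.
fan: 75 − 20·log₁₀(27.3/2.2) = 75 − 21.87 = 53.13 dB.
Σ 10^(L/10) = 7.330e+07 → L_total = 10·log₁₀(7.330e+07) = 78.65 dB.

78.7 dB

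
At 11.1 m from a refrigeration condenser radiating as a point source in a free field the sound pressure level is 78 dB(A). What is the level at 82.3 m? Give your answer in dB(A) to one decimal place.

For a point source, L₂ = L₁ − 20·log₁₀(r₂/r₁).
L₂ = 78 − 20·log₁₀(82.3/11.1) = 78 − 17.402 = 60.60 dB(A).

60.6 dB(A)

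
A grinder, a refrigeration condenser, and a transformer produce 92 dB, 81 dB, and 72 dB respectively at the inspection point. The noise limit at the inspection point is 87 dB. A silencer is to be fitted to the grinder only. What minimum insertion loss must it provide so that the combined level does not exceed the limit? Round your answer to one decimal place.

6.4 dB

Everything except the grinder sums to 10^(81/10) + 10^(72/10) = 1.417e+08 in linear terms, 81.51 dB.
To meet 87 dB overall, the treated grinder may contribute at most 10^(87/10) − 1.417e+08 = 3.594e+08, i.e. 85.56 dB.
Required insertion loss = 92 − 85.56 = 6.44 dB.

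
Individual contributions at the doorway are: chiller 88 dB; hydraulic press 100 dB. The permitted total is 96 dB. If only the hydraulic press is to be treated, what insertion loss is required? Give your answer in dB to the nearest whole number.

5 dB

The untreated sources together contribute 10^(88/10) = 6.310e+08, i.e. 88.00 dB.
The limit corresponds to 10^(96/10) = 3.981e+09; subtracting the fixed part leaves 3.350e+09 for the hydraulic press, i.e. 95.25 dB.
Required insertion loss = 100 − 95.25 = 4.75 dB.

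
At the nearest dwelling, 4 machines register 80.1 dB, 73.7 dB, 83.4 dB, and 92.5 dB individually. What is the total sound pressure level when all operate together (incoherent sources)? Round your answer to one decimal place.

93.3 dB

Incoherent sources combine by intensity addition: L_total = 10·log₁₀(Σ 10^(L_i/10)).
Σ 10^(L/10) = 10^(80.1/10) + 10^(73.7/10) + 10^(83.4/10) + 10^(92.5/10) = 2.123e+09.
L_total = 10·log₁₀(2.123e+09) = 93.27 dB.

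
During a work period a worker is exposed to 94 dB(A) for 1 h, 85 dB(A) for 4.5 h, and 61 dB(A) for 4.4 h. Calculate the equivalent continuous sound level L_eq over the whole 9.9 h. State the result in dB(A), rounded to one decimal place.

L_eq = 10·log₁₀[(1/T)·Σ tᵢ·10^(Lᵢ/10)] with T = 9.9 h.
Σ tᵢ·10^(Lᵢ/10) = 1·10^(94/10) + 4.5·10^(85/10) + 4.4·10^(61/10) = 3.940e+09.
L_eq = 10·log₁₀(3.940e+09/9.9) = 86.00 dB(A).

86.0 dB(A)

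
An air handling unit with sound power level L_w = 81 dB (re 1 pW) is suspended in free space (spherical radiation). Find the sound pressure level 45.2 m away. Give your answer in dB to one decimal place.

The power spreads over a sphere of area 4π·r², so L_p = L_w − 10·log₁₀(4π·r²).
4π·r² = 2.567e+04 m², 10·log₁₀ of that is 44.095 dB.
L_p = 81 − 44.095 = 36.91 dB.

36.9 dB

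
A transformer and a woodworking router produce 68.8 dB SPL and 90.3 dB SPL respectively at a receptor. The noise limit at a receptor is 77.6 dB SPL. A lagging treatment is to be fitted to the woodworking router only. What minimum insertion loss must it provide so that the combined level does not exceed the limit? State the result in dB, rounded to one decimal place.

13.3 dB

Fixed contribution from the other source: Σ 10^(L/10) = 10^(68.8/10) = 7.586e+06 (68.80 dB SPL).
The limit corresponds to 10^(77.6/10) = 5.754e+07; subtracting the fixed part leaves 4.996e+07 for the woodworking router, i.e. 76.99 dB SPL.
So the woodworking router must be reduced from 90.3 to 76.99 dB SPL: IL = 13.31 dB.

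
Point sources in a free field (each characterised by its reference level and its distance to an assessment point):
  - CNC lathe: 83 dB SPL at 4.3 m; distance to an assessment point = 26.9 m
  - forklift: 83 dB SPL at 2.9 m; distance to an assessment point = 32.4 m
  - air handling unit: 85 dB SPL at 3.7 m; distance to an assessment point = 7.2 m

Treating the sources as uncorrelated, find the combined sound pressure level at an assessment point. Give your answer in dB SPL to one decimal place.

First find each source's level at the receiver (point-source: −20·log₁₀(r/r_ref)), then combine on an intensity basis.
CNC lathe: 83 − 20·log₁₀(26.9/4.3) = 83 − 15.93 = 67.07 dB SPL.
forklift: 83 − 20·log₁₀(32.4/2.9) = 83 − 20.96 = 62.04 dB SPL.
air handling unit: 85 − 20·log₁₀(7.2/3.7) = 85 − 5.78 = 79.22 dB SPL.
Σ 10^(L/10) = 9.021e+07 → L_total = 10·log₁₀(9.021e+07) = 79.55 dB SPL.

79.6 dB SPL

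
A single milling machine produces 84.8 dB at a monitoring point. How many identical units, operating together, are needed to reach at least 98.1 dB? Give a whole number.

Need L₁ + 10·log₁₀ N ≥ 98.1, i.e. log₁₀ N ≥ 1.33.
N ≥ 10^(13.3/10) = 21.380, so N = 22.

22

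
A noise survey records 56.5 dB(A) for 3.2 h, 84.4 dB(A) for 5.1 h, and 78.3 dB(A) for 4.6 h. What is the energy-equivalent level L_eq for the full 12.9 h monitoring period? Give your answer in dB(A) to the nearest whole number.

81 dB(A)

Weight each interval's intensity by its duration and average over T = 12.9 h:
Σ tᵢ·10^(Lᵢ/10) = 3.2·10^(56.5/10) + 5.1·10^(84.4/10) + 4.6·10^(78.3/10) = 1.717e+09.
L_eq = 10·log₁₀(1.717e+09/12.9) = 81.24 dB(A).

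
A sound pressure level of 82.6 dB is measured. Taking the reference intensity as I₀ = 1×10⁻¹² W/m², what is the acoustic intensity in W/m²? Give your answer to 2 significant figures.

0.00018 W/m²

I/I₀ = 10^(82.6/10) = 1.82e+08, so I = 1.82e+08 × 10⁻¹² W/m².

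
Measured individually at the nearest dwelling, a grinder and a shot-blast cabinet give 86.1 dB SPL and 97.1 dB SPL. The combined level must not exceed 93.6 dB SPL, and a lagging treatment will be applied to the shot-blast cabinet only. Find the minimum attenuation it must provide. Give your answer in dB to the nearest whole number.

4 dB

Everything except the shot-blast cabinet sums to 10^(86.1/10) = 4.074e+08 in linear terms, 86.10 dB SPL.
The limit corresponds to 10^(93.6/10) = 2.291e+09; subtracting the fixed part leaves 1.883e+09 for the shot-blast cabinet, i.e. 92.75 dB SPL.
Required insertion loss = 97.1 − 92.75 = 4.35 dB.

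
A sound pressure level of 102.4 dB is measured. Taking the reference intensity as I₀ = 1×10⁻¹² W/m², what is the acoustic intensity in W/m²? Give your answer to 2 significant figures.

0.017 W/m²

I = I₀·10^(L/10) = 10⁻¹² × 10^(102.4/10) = 10^(-1.760).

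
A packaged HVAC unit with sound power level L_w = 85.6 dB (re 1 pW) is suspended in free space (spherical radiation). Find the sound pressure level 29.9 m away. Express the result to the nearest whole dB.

45 dB

The power spreads over a sphere of area 4π·r², so L_p = L_w − 10·log₁₀(4π·r²).
4π·r² = 1.123e+04 m², 10·log₁₀ of that is 40.506 dB.
L_p = 85.6 − 40.506 = 45.09 dB.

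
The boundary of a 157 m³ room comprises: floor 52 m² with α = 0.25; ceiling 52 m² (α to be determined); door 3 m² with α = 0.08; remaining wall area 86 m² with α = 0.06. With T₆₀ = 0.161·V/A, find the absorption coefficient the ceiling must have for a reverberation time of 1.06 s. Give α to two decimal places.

Required total absorption A = 0.161·157/1.06 = 23.85 m².
Absorption from the other surfaces = 52·0.25 + 3·0.08 + 86·0.06 = 18.40 m², so the ceiling must supply 5.45 m² over 52 m².
α = 5.45/52 = 0.105.

0.10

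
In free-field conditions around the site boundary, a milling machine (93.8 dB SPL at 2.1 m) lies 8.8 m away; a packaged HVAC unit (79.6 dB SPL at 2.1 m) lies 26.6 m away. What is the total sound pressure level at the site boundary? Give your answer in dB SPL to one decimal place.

First find each source's level at the receiver (point-source: −20·log₁₀(r/r_ref)), then combine on an intensity basis.
milling machine: 93.8 − 20·log₁₀(8.8/2.1) = 93.8 − 12.45 = 81.35 dB SPL.
packaged HVAC unit: 79.6 − 20·log₁₀(26.6/2.1) = 79.6 − 22.05 = 57.55 dB SPL.
Σ 10^(L/10) = 1.372e+08 → L_total = 10·log₁₀(1.372e+08) = 81.37 dB SPL.

81.4 dB SPL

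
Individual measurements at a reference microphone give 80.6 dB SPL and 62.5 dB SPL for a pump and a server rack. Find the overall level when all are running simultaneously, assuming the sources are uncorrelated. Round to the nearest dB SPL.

Incoherent sources combine by intensity addition: L_total = 10·log₁₀(Σ 10^(L_i/10)).
Σ 10^(L/10) = 10^(80.6/10) + 10^(62.5/10) = 1.166e+08.
L_total = 10·log₁₀(1.166e+08) = 80.67 dB SPL.

81 dB SPL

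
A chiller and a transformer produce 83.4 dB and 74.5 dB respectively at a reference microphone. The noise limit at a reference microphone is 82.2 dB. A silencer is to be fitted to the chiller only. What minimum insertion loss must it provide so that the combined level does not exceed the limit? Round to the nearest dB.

The untreated sources together contribute 10^(74.5/10) = 2.818e+07, i.e. 74.50 dB.
The limit corresponds to 10^(82.2/10) = 1.660e+08; subtracting the fixed part leaves 1.378e+08 for the chiller, i.e. 81.39 dB.
So the chiller must be reduced from 83.4 to 81.39 dB: IL = 2.01 dB.

2 dB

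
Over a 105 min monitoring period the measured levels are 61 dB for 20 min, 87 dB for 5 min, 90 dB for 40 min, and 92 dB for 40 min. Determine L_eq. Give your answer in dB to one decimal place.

Weight each interval's intensity by its duration and average over T = 105 min:
Σ tᵢ·10^(Lᵢ/10) = 20·10^(61/10) + 5·10^(87/10) + 40·10^(90/10) + 40·10^(92/10) = 1.059e+11.
L_eq = 10·log₁₀(1.059e+11/105) = 90.04 dB.

90.0 dB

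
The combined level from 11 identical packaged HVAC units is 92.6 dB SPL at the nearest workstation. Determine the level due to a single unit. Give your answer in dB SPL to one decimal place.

82.2 dB SPL

For N identical incoherent sources L_total = L₁ + 10·log₁₀ N, so L₁ = 92.6 − 10·log₁₀(11) = 92.6 − 10.414.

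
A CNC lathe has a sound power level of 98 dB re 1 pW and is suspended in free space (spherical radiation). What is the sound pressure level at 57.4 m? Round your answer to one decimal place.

Free-field spherical radiation: L_p = L_w − 10·log₁₀(4π·r²), r = 57.4 m.
4π·r² = 4.14e+04 m², 10·log₁₀ of that is 46.170 dB.
L_p = 98 − 46.170 = 51.83 dB.

51.8 dB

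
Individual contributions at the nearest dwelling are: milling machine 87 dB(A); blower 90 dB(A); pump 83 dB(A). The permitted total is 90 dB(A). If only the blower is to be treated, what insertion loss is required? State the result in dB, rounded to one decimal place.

Fixed contribution from the other sources: Σ 10^(L/10) = 10^(87/10) + 10^(83/10) = 7.007e+08 (88.46 dB(A)).
To meet 90 dB(A) overall, the treated blower may contribute at most 10^(90/10) − 7.007e+08 = 2.993e+08, i.e. 84.76 dB(A).
So the blower must be reduced from 90 to 84.76 dB(A): IL = 5.24 dB.

5.2 dB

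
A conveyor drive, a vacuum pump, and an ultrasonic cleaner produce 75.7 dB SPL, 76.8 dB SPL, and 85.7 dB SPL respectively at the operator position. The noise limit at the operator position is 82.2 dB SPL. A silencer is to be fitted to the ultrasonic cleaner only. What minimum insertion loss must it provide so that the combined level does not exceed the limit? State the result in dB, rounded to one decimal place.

6.6 dB

Everything except the ultrasonic cleaner sums to 10^(75.7/10) + 10^(76.8/10) = 8.502e+07 in linear terms, 79.30 dB SPL.
The limit corresponds to 10^(82.2/10) = 1.660e+08; subtracting the fixed part leaves 8.094e+07 for the ultrasonic cleaner, i.e. 79.08 dB SPL.
Required insertion loss = 85.7 − 79.08 = 6.62 dB.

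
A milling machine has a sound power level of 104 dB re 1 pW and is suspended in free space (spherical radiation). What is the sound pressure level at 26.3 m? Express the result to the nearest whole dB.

65 dB

L_p = L_w − 10·log₁₀(4π·r²) with r = 26.3 m.
4π·r² = 8692 m², 10·log₁₀ of that is 39.391 dB.
L_p = 104 − 39.391 = 64.61 dB.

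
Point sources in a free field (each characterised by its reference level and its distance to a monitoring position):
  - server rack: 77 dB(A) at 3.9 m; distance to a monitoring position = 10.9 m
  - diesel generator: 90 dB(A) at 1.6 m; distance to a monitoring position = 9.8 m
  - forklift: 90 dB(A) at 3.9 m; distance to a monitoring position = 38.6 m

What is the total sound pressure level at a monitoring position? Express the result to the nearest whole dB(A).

Apply inverse-square spreading to bring every level to the receiver, then sum 10^(L/10).
server rack: 77 − 20·log₁₀(10.9/3.9) = 77 − 8.93 = 68.07 dB(A).
diesel generator: 90 − 20·log₁₀(9.8/1.6) = 90 − 15.74 = 74.26 dB(A).
forklift: 90 − 20·log₁₀(38.6/3.9) = 90 − 19.91 = 70.09 dB(A).
Σ 10^(L/10) = 4.328e+07 → L_total = 10·log₁₀(4.328e+07) = 76.36 dB(A).

76 dB(A)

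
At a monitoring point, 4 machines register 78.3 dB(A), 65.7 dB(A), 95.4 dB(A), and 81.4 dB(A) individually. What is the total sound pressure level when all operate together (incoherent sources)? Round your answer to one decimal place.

Incoherent sources combine by intensity addition: L_total = 10·log₁₀(Σ 10^(L_i/10)).
Σ 10^(L/10) = 10^(78.3/10) + 10^(65.7/10) + 10^(95.4/10) + 10^(81.4/10) = 3.677e+09.
L_total = 10·log₁₀(3.677e+09) = 95.65 dB(A).

95.7 dB(A)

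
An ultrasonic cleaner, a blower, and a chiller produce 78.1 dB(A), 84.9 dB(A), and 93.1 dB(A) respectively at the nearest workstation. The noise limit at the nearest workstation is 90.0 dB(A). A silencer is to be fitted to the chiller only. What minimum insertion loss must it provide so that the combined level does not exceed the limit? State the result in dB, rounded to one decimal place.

5.1 dB

Everything except the chiller sums to 10^(78.1/10) + 10^(84.9/10) = 3.736e+08 in linear terms, 85.72 dB(A).
To meet 90.0 dB(A) overall, the treated chiller may contribute at most 10^(90.0/10) − 3.736e+08 = 6.264e+08, i.e. 87.97 dB(A).
So the chiller must be reduced from 93.1 to 87.97 dB(A): IL = 5.13 dB.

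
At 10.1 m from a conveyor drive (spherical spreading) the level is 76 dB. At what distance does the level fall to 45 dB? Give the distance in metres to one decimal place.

358.4 m

Point-source spreading drops the level by 20·log₁₀(r₂/r₁); inverting, r₂/r₁ = 10^(ΔL/20).
r₂ = 10.1·10^((76−45)/20) = 10.1·10^(31.0/20) = 358.36 m.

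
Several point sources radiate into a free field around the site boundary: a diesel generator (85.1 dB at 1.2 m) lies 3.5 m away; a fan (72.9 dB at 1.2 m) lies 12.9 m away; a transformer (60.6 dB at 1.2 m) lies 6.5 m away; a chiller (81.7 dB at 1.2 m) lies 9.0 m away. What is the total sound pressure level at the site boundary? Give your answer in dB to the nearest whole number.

Propagate each source to the receiver with L = L_ref − 20·log₁₀(r/r_ref), then add intensities.
diesel generator: 85.1 − 20·log₁₀(3.5/1.2) = 85.1 − 9.30 = 75.80 dB.
fan: 72.9 − 20·log₁₀(12.9/1.2) = 72.9 − 20.63 = 52.27 dB.
transformer: 60.6 − 20·log₁₀(6.5/1.2) = 60.6 − 14.67 = 45.93 dB.
chiller: 81.7 − 20·log₁₀(9.0/1.2) = 81.7 − 17.50 = 64.20 dB.
Σ 10^(L/10) = 4.088e+07 → L_total = 10·log₁₀(4.088e+07) = 76.11 dB.

76 dB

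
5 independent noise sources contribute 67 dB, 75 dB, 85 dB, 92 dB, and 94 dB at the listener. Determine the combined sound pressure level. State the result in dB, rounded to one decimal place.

For uncorrelated sources the intensities add, so convert each level to linear form, sum, and take 10·log₁₀ of the total.
Σ 10^(L/10) = 10^(67/10) + 10^(75/10) + 10^(85/10) + 10^(92/10) + 10^(94/10) = 4.450e+09.
L_total = 10·log₁₀(4.450e+09) = 96.48 dB.

96.5 dB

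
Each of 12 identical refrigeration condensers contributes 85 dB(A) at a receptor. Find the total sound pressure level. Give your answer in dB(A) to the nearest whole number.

N identical incoherent sources raise the level by 10·log₁₀ N.
L_total = 85 + 10·log₁₀(12) = 85 + 10.792 = 95.79 dB(A).

96 dB(A)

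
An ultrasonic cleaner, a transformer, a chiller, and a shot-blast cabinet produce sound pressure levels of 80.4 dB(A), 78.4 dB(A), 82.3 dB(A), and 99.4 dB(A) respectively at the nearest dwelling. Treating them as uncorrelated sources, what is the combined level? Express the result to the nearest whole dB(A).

Incoherent sources combine by intensity addition: L_total = 10·log₁₀(Σ 10^(L_i/10)).
Σ 10^(L/10) = 10^(80.4/10) + 10^(78.4/10) + 10^(82.3/10) + 10^(99.4/10) = 9.058e+09.
L_total = 10·log₁₀(9.058e+09) = 99.57 dB(A).

100 dB(A)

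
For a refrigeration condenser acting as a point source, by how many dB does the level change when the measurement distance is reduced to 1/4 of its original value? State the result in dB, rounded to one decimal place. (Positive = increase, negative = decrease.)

Point-source spreading: ΔL = −20·log₁₀(r₂/r₁).
ΔL = −20·log₁₀(0.25) = +12.04 dB.

+12.0 dB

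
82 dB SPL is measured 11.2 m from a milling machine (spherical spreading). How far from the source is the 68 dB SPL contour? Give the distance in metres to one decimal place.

The 14.0 dB drop corresponds to a distance ratio of 10^(14.0/20) for a point source.
r₂ = 11.2·10^((82−68)/20) = 11.2·10^(14.0/20) = 56.13 m.

56.1 m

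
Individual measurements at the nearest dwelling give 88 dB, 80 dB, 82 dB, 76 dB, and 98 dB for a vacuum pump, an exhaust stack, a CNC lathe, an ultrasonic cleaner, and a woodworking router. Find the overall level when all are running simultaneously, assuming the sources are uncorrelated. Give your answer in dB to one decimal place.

Incoherent sources combine by intensity addition: L_total = 10·log₁₀(Σ 10^(L_i/10)).
Σ 10^(L/10) = 10^(88/10) + 10^(80/10) + 10^(82/10) + 10^(76/10) + 10^(98/10) = 7.239e+09.
L_total = 10·log₁₀(7.239e+09) = 98.60 dB.

98.6 dB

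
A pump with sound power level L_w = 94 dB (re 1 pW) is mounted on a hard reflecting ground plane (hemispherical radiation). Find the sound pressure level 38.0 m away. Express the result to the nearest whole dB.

Free-field hemispherical radiation: L_p = L_w − 10·log₁₀(2π·r²), r = 38.0 m.
2π·r² = 9073 m², 10·log₁₀ of that is 39.577 dB.
L_p = 94 − 39.577 = 54.42 dB.

54 dB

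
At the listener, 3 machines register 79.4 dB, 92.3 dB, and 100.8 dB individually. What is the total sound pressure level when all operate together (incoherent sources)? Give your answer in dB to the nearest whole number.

101 dB

For uncorrelated sources the intensities add, so convert each level to linear form, sum, and take 10·log₁₀ of the total.
Σ 10^(L/10) = 10^(79.4/10) + 10^(92.3/10) + 10^(100.8/10) = 1.381e+10.
L_total = 10·log₁₀(1.381e+10) = 101.40 dB.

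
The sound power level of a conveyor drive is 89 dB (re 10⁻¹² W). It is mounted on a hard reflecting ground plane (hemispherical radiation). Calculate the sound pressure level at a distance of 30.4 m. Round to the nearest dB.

51 dB

Free-field hemispherical radiation: L_p = L_w − 10·log₁₀(2π·r²), r = 30.4 m.
2π·r² = 5807 m², 10·log₁₀ of that is 37.639 dB.
L_p = 89 − 37.639 = 51.36 dB.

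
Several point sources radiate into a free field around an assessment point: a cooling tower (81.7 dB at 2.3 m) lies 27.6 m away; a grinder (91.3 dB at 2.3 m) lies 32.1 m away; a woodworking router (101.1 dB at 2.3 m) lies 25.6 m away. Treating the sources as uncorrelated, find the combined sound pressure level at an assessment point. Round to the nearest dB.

Propagate each source to the receiver with L = L_ref − 20·log₁₀(r/r_ref), then add intensities.
cooling tower: 81.7 − 20·log₁₀(27.6/2.3) = 81.7 − 21.58 = 60.12 dB.
grinder: 91.3 − 20·log₁₀(32.1/2.3) = 91.3 − 22.90 = 68.40 dB.
woodworking router: 101.1 − 20·log₁₀(25.6/2.3) = 101.1 − 20.93 = 80.17 dB.
Σ 10^(L/10) = 1.119e+08 → L_total = 10·log₁₀(1.119e+08) = 80.49 dB.

80 dB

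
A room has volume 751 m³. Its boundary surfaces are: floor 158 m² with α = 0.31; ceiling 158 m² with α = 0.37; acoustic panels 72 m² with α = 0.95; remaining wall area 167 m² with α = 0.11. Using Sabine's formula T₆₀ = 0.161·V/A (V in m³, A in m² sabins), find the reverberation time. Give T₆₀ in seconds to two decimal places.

Summing Sᵢαᵢ: 158·0.31 + 158·0.37 + 72·0.95 + 167·0.11 = 194.21 m².
T₆₀ = 0.161·V/A = 0.161·751/194.21 = 0.623 s.

0.62 s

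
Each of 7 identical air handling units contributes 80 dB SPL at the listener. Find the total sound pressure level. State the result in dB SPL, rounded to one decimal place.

With 7 equal, uncorrelated contributions the intensity is 7× that of one unit, giving a rise of 10·log₁₀ 7.
L_total = 80 + 10·log₁₀(7) = 80 + 8.451 = 88.45 dB SPL.

88.5 dB SPL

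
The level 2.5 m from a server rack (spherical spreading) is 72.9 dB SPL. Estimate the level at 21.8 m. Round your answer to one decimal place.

54.1 dB SPL

Point-source attenuation: ΔL = 20·log₁₀(r₂/r₁) = 20·log₁₀(21.8/2.5) = 18.810 dB.
L₂ = 72.9 − 20·log₁₀(21.8/2.5) = 72.9 − 18.810 = 54.09 dB SPL.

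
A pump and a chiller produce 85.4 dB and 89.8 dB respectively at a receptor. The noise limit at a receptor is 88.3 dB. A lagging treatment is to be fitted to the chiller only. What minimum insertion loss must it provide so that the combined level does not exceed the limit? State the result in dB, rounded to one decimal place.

Everything except the chiller sums to 10^(85.4/10) = 3.467e+08 in linear terms, 85.40 dB.
The limit corresponds to 10^(88.3/10) = 6.761e+08; subtracting the fixed part leaves 3.293e+08 for the chiller, i.e. 85.18 dB.
Required insertion loss = 89.8 − 85.18 = 4.62 dB.

4.6 dB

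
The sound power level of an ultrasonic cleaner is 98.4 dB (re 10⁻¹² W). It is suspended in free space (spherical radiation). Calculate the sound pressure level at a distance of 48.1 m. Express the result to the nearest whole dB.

54 dB

L_p = L_w − 10·log₁₀(4π·r²) with r = 48.1 m.
4π·r² = 2.907e+04 m², 10·log₁₀ of that is 44.635 dB.
L_p = 98.4 − 44.635 = 53.76 dB.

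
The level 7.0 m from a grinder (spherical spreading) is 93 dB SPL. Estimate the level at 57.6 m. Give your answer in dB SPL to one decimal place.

For a point source, L₂ = L₁ − 20·log₁₀(r₂/r₁).
L₂ = 93 − 20·log₁₀(57.6/7.0) = 93 − 18.306 = 74.69 dB SPL.

74.7 dB SPL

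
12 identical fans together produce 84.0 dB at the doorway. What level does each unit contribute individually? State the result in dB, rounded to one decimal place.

73.2 dB

For N identical incoherent sources L_total = L₁ + 10·log₁₀ N, so L₁ = 84.0 − 10·log₁₀(12) = 84.0 − 10.792.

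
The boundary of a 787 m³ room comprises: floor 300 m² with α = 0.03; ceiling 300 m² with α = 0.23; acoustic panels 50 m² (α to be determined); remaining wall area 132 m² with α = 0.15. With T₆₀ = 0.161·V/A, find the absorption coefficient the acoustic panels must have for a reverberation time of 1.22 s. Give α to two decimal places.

Required total absorption A = 0.161·787/1.22 = 103.86 m².
Absorption from the other surfaces = 300·0.03 + 300·0.23 + 132·0.15 = 97.80 m², so the acoustic panels must supply 6.06 m² over 50 m².
α = 6.06/50 = 0.121.

0.12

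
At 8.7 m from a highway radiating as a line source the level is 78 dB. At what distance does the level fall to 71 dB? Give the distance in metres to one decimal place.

The 7.0 dB drop corresponds to a distance ratio of 10^(7.0/10) for a line source.
r₂ = 8.7·10^((78−71)/10) = 8.7·10^(7.0/10) = 43.60 m.

43.6 m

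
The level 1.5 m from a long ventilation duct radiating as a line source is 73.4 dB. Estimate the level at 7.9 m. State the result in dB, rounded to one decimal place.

Cylindrical spreading from a line source gives a 10·log₁₀(r₂/r₁) drop.
L₂ = 73.4 − 10·log₁₀(7.9/1.5) = 73.4 − 7.215 = 66.18 dB.

66.2 dB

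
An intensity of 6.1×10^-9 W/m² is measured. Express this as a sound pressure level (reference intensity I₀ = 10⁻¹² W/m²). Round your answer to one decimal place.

37.9 dB

Dividing by I₀ shifts the exponent by 12: I/I₀ = 6.1×10^3.
L = 10·(0.7853 + 3) = 37.85 dB.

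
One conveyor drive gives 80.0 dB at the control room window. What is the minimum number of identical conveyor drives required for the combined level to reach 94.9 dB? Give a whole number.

N identical sources give L₁ + 10·log₁₀ N, so require 10·log₁₀ N ≥ 94.9 − 80.0 = 14.9 dB.
N ≥ 10^(14.9/10) = 30.903, so N = 31.

31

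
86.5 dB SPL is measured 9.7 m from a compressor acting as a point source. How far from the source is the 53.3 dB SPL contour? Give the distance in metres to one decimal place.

Point-source spreading drops the level by 20·log₁₀(r₂/r₁); inverting, r₂/r₁ = 10^(ΔL/20).
r₂ = 9.7·10^((86.5−53.3)/20) = 9.7·10^(33.2/20) = 443.38 m.

443.4 m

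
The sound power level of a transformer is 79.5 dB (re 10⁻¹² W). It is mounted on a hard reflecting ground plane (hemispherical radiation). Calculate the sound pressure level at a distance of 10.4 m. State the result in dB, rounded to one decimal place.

L_p = L_w − 10·log₁₀(2π·r²) with r = 10.4 m.
2π·r² = 679.6 m², 10·log₁₀ of that is 28.322 dB.
L_p = 79.5 − 28.322 = 51.18 dB.

51.2 dB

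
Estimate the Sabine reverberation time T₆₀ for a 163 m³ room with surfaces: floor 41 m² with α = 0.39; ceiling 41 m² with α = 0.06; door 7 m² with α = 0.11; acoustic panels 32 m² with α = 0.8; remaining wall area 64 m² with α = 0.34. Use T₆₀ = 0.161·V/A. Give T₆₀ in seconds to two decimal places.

A = Σ Sᵢαᵢ = 41·0.39 + 41·0.06 + 7·0.11 + 32·0.8 + 64·0.34 = 66.58 m².
T₆₀ = 0.161 × 163 / 66.58 = 0.394 s.

0.39 s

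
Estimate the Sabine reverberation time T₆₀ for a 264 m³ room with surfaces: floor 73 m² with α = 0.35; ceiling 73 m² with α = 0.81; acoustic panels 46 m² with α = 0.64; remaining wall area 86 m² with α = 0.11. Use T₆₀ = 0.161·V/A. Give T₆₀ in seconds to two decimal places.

A = Σ Sᵢαᵢ = 73·0.35 + 73·0.81 + 46·0.64 + 86·0.11 = 123.58 m².
T₆₀ = 0.161·V/A = 0.161·264/123.58 = 0.344 s.

0.34 s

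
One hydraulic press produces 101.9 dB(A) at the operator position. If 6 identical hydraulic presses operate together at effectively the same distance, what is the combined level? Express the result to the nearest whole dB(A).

With 6 equal, uncorrelated contributions the intensity is 6× that of one unit, giving a rise of 10·log₁₀ 6.
L_total = 101.9 + 10·log₁₀(6) = 101.9 + 7.782 = 109.68 dB(A).

110 dB(A)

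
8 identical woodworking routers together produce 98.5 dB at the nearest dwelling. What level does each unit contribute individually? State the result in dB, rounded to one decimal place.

89.5 dB

8 equal contributions raise the level by 10·log₁₀ 8 = 9.031 dB, so each unit alone gives 98.5 − 9.031.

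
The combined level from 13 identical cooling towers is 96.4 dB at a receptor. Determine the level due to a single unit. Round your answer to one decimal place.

Dividing the total intensity by 13 lowers the level by 10·log₁₀ 13 = 11.139 dB: L₁ = 96.4 − 11.139.

85.3 dB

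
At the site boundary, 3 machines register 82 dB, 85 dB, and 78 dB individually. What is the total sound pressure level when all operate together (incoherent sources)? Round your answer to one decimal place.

Incoherent sources combine by intensity addition: L_total = 10·log₁₀(Σ 10^(L_i/10)).
Σ 10^(L/10) = 10^(82/10) + 10^(85/10) + 10^(78/10) = 5.378e+08.
L_total = 10·log₁₀(5.378e+08) = 87.31 dB.

87.3 dB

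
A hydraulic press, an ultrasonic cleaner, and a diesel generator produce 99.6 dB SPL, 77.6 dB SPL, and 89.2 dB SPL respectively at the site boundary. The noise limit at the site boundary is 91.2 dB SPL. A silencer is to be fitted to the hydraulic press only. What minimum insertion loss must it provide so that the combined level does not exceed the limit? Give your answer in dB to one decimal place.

13.3 dB

The untreated sources together contribute 10^(77.6/10) + 10^(89.2/10) = 8.893e+08, i.e. 89.49 dB SPL.
The limit corresponds to 10^(91.2/10) = 1.318e+09; subtracting the fixed part leaves 4.289e+08 for the hydraulic press, i.e. 86.32 dB SPL.
So the hydraulic press must be reduced from 99.6 to 86.32 dB SPL: IL = 13.28 dB.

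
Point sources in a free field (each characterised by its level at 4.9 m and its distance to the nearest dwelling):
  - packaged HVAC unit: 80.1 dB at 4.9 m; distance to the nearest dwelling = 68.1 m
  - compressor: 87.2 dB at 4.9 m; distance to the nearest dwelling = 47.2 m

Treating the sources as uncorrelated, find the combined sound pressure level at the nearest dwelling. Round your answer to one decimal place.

Apply inverse-square spreading to bring every level to the receiver, then sum 10^(L/10).
packaged HVAC unit: 80.1 − 20·log₁₀(68.1/4.9) = 80.1 − 22.86 = 57.24 dB.
compressor: 87.2 − 20·log₁₀(47.2/4.9) = 87.2 − 19.67 = 67.53 dB.
Σ 10^(L/10) = 6.186e+06 → L_total = 10·log₁₀(6.186e+06) = 67.91 dB.

67.9 dB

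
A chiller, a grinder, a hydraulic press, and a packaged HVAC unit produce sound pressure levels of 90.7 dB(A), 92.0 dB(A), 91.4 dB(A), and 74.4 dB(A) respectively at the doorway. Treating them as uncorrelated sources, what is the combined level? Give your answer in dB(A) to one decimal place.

Incoherent sources combine by intensity addition: L_total = 10·log₁₀(Σ 10^(L_i/10)).
Σ 10^(L/10) = 10^(90.7/10) + 10^(92.0/10) + 10^(91.4/10) + 10^(74.4/10) = 4.168e+09.
L_total = 10·log₁₀(4.168e+09) = 96.20 dB(A).

96.2 dB(A)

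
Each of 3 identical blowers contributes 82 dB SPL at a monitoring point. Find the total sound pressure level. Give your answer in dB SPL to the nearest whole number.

L_total = L₁ + 10·log₁₀ N for N identical incoherent sources.
L_total = 82 + 10·log₁₀(3) = 82 + 4.771 = 86.77 dB SPL.

87 dB SPL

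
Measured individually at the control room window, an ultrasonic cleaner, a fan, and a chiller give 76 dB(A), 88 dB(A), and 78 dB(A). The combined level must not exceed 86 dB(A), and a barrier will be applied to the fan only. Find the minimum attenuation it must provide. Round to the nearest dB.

Everything except the fan sums to 10^(76/10) + 10^(78/10) = 1.029e+08 in linear terms, 80.12 dB(A).
To meet 86 dB(A) overall, the treated fan may contribute at most 10^(86/10) − 1.029e+08 = 2.952e+08, i.e. 84.70 dB(A).
Required insertion loss = 88 − 84.70 = 3.30 dB.

3 dB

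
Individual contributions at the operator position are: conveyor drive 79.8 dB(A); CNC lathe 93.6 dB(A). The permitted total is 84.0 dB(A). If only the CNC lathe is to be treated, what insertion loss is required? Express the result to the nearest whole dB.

Everything except the CNC lathe sums to 10^(79.8/10) = 9.550e+07 in linear terms, 79.80 dB(A).
The limit corresponds to 10^(84.0/10) = 2.512e+08; subtracting the fixed part leaves 1.557e+08 for the CNC lathe, i.e. 81.92 dB(A).
Required insertion loss = 93.6 − 81.92 = 11.68 dB.

12 dB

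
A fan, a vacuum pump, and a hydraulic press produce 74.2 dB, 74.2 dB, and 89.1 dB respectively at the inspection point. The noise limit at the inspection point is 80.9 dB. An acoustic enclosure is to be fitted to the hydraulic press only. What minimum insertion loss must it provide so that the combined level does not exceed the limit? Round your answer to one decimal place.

10.6 dB

Fixed contribution from the other sources: Σ 10^(L/10) = 10^(74.2/10) + 10^(74.2/10) = 5.261e+07 (77.21 dB).
To meet 80.9 dB overall, the treated hydraulic press may contribute at most 10^(80.9/10) − 5.261e+07 = 7.042e+07, i.e. 78.48 dB.
So the hydraulic press must be reduced from 89.1 to 78.48 dB: IL = 10.62 dB.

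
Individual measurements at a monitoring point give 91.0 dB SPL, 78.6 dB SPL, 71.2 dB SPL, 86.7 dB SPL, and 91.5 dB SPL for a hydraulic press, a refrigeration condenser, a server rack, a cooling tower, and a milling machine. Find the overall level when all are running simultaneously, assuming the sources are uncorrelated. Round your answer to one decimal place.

For uncorrelated sources the intensities add, so convert each level to linear form, sum, and take 10·log₁₀ of the total.
Σ 10^(L/10) = 10^(91.0/10) + 10^(78.6/10) + 10^(71.2/10) + 10^(86.7/10) + 10^(91.5/10) = 3.225e+09.
L_total = 10·log₁₀(3.225e+09) = 95.09 dB SPL.

95.1 dB SPL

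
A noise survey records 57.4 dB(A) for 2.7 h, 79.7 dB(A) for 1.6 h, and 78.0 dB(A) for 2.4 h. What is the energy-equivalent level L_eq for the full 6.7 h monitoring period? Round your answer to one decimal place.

L_eq = 10·log₁₀[(1/T)·Σ tᵢ·10^(Lᵢ/10)] with T = 6.7 h.
Σ tᵢ·10^(Lᵢ/10) = 2.7·10^(57.4/10) + 1.6·10^(79.7/10) + 2.4·10^(78.0/10) = 3.022e+08.
L_eq = 10·log₁₀(3.022e+08/6.7) = 76.54 dB(A).

76.5 dB(A)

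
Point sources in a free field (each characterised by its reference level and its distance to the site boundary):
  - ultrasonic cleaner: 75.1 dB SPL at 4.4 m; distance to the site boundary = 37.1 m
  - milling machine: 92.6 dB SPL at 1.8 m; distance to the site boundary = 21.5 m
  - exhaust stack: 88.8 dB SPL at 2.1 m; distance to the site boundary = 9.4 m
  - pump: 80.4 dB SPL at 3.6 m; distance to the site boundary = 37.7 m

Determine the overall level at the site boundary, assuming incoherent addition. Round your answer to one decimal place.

Propagate each source to the receiver with L = L_ref − 20·log₁₀(r/r_ref), then add intensities.
ultrasonic cleaner: 75.1 − 20·log₁₀(37.1/4.4) = 75.1 − 18.52 = 56.58 dB SPL.
milling machine: 92.6 − 20·log₁₀(21.5/1.8) = 92.6 − 21.54 = 71.06 dB SPL.
exhaust stack: 88.8 − 20·log₁₀(9.4/2.1) = 88.8 − 13.02 = 75.78 dB SPL.
pump: 80.4 − 20·log₁₀(37.7/3.6) = 80.4 − 20.40 = 60.00 dB SPL.
Σ 10^(L/10) = 5.207e+07 → L_total = 10·log₁₀(5.207e+07) = 77.17 dB SPL.

77.2 dB SPL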